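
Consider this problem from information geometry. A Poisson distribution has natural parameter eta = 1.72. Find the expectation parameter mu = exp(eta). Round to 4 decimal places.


Expectation parameter for Poisson exponential family:
mu = exp(eta).
eta = 1.72.
mu = exp(1.72) = 5.5845

5.5845


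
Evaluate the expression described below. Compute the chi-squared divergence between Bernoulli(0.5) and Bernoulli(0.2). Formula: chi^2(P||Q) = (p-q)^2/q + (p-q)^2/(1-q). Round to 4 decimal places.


Chi-squared divergence between Bernoulli distributions:
chi^2 = (p-q)^2/q + (p-q)^2/(1-q).
p = 0.5, q = 0.2, p-q = 0.3.
(p-q)^2 = 0.09.
term1 = 0.09/0.2 = 0.45.
term2 = 0.09/0.8 = 0.1125.
chi^2 = 0.45 + 0.1125 = 0.5625

0.5625


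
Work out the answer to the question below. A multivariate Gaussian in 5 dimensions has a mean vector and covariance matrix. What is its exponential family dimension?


Exponential family dimension calculation:
For 5-dim MVN: mean has 5 params, covariance has 5*6/2 = 15 unique entries.
Total dim = 5 + 15 = 20.

20


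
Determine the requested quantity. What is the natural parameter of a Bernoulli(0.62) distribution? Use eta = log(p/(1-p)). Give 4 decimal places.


Natural parameter for Bernoulli: eta = log(p/(1-p)).
p = 0.62, 1-p = 0.38.
p/(1-p) = 1.631579.
eta = log(1.631579) = 0.4895

0.4895


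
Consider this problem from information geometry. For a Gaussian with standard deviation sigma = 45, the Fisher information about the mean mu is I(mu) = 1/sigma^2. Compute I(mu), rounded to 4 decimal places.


The Fisher information for the mean of a normal distribution is I(mu) = 1/sigma^2.
sigma = 45, so sigma^2 = 2025.
I(mu) = 1/2025 = 0.0005

0.0005


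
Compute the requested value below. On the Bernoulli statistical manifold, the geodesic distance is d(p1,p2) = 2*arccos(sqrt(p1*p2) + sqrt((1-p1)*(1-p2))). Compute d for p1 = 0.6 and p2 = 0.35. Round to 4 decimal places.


Geodesic distance on Bernoulli manifold:
d(p1,p2) = 2*arccos(sqrt(p1*p2) + sqrt((1-p1)*(1-p2))).
sqrt(p1*p2) = sqrt(0.6*0.35) = 0.458258.
sqrt((1-p1)*(1-p2)) = sqrt(0.4*0.65) = 0.509902.
arg = 0.458258 + 0.509902 = 0.96816.
d = 2*arccos(0.96816) = 0.5061

0.5061


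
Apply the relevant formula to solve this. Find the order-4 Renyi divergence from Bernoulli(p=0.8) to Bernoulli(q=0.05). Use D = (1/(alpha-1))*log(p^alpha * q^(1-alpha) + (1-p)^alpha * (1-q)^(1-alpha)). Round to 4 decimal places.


Renyi divergence of order alpha between Bernoulli distributions:
D = (1/(alpha-1))*log(p^alpha * q^(1-alpha) + (1-p)^alpha * (1-q)^(1-alpha)).
alpha = 4, p = 0.8, q = 0.05.
p^alpha * q^(1-alpha) = 0.8^4 * 0.05^-3 = 3276.8.
(1-p)^alpha * (1-q)^(1-alpha) = 0.2^4 * 0.95^-3 = 0.001866.
sum = 3276.8 + 0.001866 = 3276.801866.
D = (1/3)*log(3276.801866) = 2.6982

2.6982


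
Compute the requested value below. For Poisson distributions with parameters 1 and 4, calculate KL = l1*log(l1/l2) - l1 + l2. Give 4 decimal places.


KL divergence for Poisson:
KL = l1*log(l1/l2) - l1 + l2.
l1 = 1, l2 = 4.
log(1/4) = -1.386294.
l1*log(l1/l2) = 1 * -1.386294 = -1.386294.
KL = -1.386294 - 1 + 4 = 1.6137

1.6137


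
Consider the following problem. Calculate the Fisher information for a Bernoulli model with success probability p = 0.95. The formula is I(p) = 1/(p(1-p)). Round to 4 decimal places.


For Bernoulli(p), Fisher information is I(p) = 1/(p*(1-p)).
p = 0.95, 1-p = 0.05.
p*(1-p) = 0.0475.
I(p) = 1/0.0475 = 21.0526

21.0526


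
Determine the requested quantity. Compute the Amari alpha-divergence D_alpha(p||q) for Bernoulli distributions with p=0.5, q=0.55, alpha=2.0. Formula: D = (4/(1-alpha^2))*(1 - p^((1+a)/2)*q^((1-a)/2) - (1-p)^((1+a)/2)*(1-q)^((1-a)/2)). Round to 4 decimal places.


Amari alpha-divergence:
D = (4/(1-alpha^2))*(1 - p^((1+a)/2)*q^((1-a)/2) - (1-p)^((1+a)/2)*(1-q)^((1-a)/2)).
alpha = 2.0, p = 0.5, q = 0.55.
e1 = (1+alpha)/2 = 1.5, e2 = (1-alpha)/2 = -0.5.
t1 = p^e1 * q^e2 = 0.5^1.5 * 0.55^-0.5 = 0.476731.
t2 = (1-p)^e1 * (1-q)^e2 = 0.5^1.5 * 0.45^-0.5 = 0.527046.
4/(1-alpha^2) = -1.333333.
D = -1.333333*(1 - 0.476731 - 0.527046) = 0.0050

0.0050


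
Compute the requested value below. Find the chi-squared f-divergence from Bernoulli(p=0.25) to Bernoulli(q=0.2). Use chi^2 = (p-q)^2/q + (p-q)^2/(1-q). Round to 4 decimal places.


Chi-squared divergence between Bernoulli distributions:
chi^2 = (p-q)^2/q + (p-q)^2/(1-q).
p = 0.25, q = 0.2, p-q = 0.05.
(p-q)^2 = 0.0025.
term1 = 0.0025/0.2 = 0.0125.
term2 = 0.0025/0.8 = 0.003125.
chi^2 = 0.0125 + 0.003125 = 0.0156

0.0156


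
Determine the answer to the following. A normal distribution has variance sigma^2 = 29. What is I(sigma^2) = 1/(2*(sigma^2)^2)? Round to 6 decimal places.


Fisher information for variance: I(sigma^2) = 1/(2*sigma^4).
sigma^2 = 29, so sigma^4 = 841.
I = 1/(2*841) = 1/1682 = 0.000595

0.000595


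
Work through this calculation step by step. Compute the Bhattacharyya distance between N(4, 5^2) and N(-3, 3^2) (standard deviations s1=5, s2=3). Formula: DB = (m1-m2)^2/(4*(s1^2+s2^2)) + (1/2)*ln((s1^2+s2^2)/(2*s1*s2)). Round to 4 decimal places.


Bhattacharyya distance between two Gaussians:
DB = (m1-m2)^2/(4*(s1^2+s2^2)) + (1/2)*ln((s1^2+s2^2)/(2*s1*s2)).
(m1-m2)^2 = (7)^2 = 49.
s1^2+s2^2 = 25 + 9 = 34.
term1 = 49/136 = 0.360294.
term2 = 0.5*ln(34/30.0) = 0.062582.
DB = 0.360294 + 0.062582 = 0.4229

0.4229


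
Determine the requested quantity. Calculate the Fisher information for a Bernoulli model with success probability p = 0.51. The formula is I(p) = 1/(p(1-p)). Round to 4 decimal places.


For Bernoulli(p), Fisher information is I(p) = 1/(p*(1-p)).
p = 0.51, 1-p = 0.49.
p*(1-p) = 0.2499.
I(p) = 1/0.2499 = 4.0016

4.0016


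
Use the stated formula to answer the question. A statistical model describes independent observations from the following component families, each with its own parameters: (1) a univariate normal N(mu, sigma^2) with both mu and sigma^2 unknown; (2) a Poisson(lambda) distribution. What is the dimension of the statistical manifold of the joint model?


The dimension of a statistical manifold equals the number of free
(independent) real parameters of the model. For a product of independent
blocks the parameter counts add.
- normal (mu, sigma^2): 2.
- Poisson (lambda): 1.
Total = 2 + 1 = 3.
Dimension = 3

3


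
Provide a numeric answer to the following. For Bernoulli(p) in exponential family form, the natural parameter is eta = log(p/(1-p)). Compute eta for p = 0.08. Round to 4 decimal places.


Natural parameter for Bernoulli: eta = log(p/(1-p)).
p = 0.08, 1-p = 0.92.
p/(1-p) = 0.086957.
eta = log(0.086957) = -2.4423

-2.4423


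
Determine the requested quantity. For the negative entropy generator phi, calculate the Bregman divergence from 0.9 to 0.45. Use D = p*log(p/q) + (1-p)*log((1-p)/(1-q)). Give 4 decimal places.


Bregman divergence with negative entropy generator:
D = p*log(p/q) + (1-p)*log((1-p)/(1-q)).
p = 0.9, q = 0.45.
p*log(p/q) = 0.9*log(0.9/0.45) = 0.623832.
(1-p)*log((1-p)/(1-q)) = 0.1*log(0.1/0.55) = -0.170475.
D = 0.623832 + -0.170475 = 0.4534

0.4534


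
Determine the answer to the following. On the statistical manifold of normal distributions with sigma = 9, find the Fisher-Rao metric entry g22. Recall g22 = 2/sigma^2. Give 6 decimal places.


For the 2-parameter normal family, the Fisher metric has:
  g11 = 1/sigma^2, g22 = 2/sigma^2.
sigma = 9, sigma^2 = 81.
g22 = 0.024691

0.024691


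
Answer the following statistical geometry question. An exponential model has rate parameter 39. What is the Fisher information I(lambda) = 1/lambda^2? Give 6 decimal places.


Fisher information for exponential: I(lambda) = 1/lambda^2.
lambda = 39, lambda^2 = 1521.
I = 1/1521 = 0.000657

0.000657


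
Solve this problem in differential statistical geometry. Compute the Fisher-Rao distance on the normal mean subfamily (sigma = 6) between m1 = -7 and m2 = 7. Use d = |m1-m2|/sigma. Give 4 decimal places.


On the fixed-variance normal subfamily, geodesic distance = |m1-m2|/sigma.
|-7 - 7| = 14.
sigma = 6.
d = 14/6 = 2.3333

2.3333


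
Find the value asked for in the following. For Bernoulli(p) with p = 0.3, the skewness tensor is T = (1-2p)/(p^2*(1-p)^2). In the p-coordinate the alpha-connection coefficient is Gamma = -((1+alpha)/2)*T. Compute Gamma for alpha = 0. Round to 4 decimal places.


Skewness (Amari-Chentsov) tensor: T = (1-2p)/(p^2*(1-p)^2).
p = 0.3, 1-2p = 0.4, p^2 = 0.09, (1-p)^2 = 0.49.
T = 0.4/(0.09 * 0.49) = 9.070295.
In the p-coordinate, Gamma^(alpha) = Gamma^(0) - (alpha/2)*T with Gamma^(0) = (1/2)*g'(p) = -T/2,
so Gamma^(alpha) = -((1+alpha)/2)*T.
alpha = 0, -(1+alpha)/2 = -0.5.
Gamma = -0.5 * 9.070295 = -4.5351

-4.5351


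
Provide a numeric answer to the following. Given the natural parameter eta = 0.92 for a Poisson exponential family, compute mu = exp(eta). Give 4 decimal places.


Expectation parameter for Poisson exponential family:
mu = exp(eta).
eta = 0.92.
mu = exp(0.92) = 2.5093

2.5093


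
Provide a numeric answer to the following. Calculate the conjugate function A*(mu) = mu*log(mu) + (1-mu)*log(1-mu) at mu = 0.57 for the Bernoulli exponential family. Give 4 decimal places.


Legendre transform for Bernoulli:
A*(mu) = mu*log(mu) + (1-mu)*log(1-mu).
mu = 0.57, 1-mu = 0.43.
mu*log(mu) = 0.57*log(0.57) = -0.320408.
(1-mu)*log(1-mu) = 0.43*log(0.43) = -0.362907.
A* = -0.320408 + -0.362907 = -0.6833

-0.6833


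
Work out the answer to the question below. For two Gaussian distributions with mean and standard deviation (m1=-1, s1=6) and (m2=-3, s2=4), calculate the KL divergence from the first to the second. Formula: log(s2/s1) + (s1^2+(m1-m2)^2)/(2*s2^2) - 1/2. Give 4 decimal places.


KL divergence between normal distributions:
KL = log(s2/s1) + (s1^2 + (m1-m2)^2)/(2*s2^2) - 1/2.
log(4/6) = -0.405465.
(6^2 + (-1--3)^2)/(2*4^2) = (36 + 4)/32 = 1.25.
KL = -0.405465 + 1.25 - 0.5 = 0.3445

0.3445


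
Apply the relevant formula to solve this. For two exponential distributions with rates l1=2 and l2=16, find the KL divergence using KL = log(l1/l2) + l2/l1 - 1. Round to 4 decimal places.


KL divergence for exponential family:
KL = log(l1/l2) + l2/l1 - 1.
log(2/16) = -2.079442.
16/2 = 8.0.
KL = -2.079442 + 8.0 - 1 = 4.9206

4.9206


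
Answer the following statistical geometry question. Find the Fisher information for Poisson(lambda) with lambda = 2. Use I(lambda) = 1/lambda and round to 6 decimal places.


Fisher information for Poisson: I(lambda) = 1/lambda.
lambda = 2.
I(lambda) = 1/2 = 0.500000

0.500000


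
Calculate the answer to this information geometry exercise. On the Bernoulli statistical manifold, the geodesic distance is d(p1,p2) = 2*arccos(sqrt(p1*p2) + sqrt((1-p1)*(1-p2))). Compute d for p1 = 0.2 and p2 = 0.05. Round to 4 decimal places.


Geodesic distance on Bernoulli manifold:
d(p1,p2) = 2*arccos(sqrt(p1*p2) + sqrt((1-p1)*(1-p2))).
sqrt(p1*p2) = sqrt(0.2*0.05) = 0.1.
sqrt((1-p1)*(1-p2)) = sqrt(0.8*0.95) = 0.87178.
arg = 0.1 + 0.87178 = 0.97178.
d = 2*arccos(0.97178) = 0.4763

0.4763


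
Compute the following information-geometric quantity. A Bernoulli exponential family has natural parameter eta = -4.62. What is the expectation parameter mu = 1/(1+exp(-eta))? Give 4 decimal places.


Dual coordinate (expectation parameter) for Bernoulli:
mu = 1/(1+exp(-eta)).
eta = -4.62.
exp(-eta) = exp(4.62) = 101.494032.
mu = 1/(1+101.494032) = 0.0098

0.0098


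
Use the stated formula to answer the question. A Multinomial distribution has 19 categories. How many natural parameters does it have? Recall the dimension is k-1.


Exponential family dimension calculation:
For Multinomial with k=19 categories, dim = k-1 = 18.

18


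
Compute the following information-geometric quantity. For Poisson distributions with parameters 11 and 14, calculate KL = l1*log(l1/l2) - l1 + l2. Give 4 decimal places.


KL divergence for Poisson:
KL = l1*log(l1/l2) - l1 + l2.
l1 = 11, l2 = 14.
log(11/14) = -0.241162.
l1*log(l1/l2) = 11 * -0.241162 = -2.652783.
KL = -2.652783 - 11 + 14 = 0.3472

0.3472


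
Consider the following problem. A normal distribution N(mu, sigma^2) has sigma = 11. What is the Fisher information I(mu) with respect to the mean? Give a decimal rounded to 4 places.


The Fisher information for the mean of a normal distribution is I(mu) = 1/sigma^2.
sigma = 11, so sigma^2 = 121.
I(mu) = 1/121 = 0.0083

0.0083


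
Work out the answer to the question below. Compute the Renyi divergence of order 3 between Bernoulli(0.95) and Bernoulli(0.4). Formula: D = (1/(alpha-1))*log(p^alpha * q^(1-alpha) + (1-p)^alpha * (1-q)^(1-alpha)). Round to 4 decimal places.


Renyi divergence of order alpha between Bernoulli distributions:
D = (1/(alpha-1))*log(p^alpha * q^(1-alpha) + (1-p)^alpha * (1-q)^(1-alpha)).
alpha = 3, p = 0.95, q = 0.4.
p^alpha * q^(1-alpha) = 0.95^3 * 0.4^-2 = 5.358594.
(1-p)^alpha * (1-q)^(1-alpha) = 0.05^3 * 0.6^-2 = 0.000347.
sum = 5.358594 + 0.000347 = 5.358941.
D = (1/2)*log(5.358941) = 0.8394

0.8394


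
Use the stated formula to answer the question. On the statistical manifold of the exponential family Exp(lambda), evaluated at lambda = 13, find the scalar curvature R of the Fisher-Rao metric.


This family has a single free parameter, so its statistical manifold
is 1-dimensional. The Riemann curvature tensor of any 1-dimensional
Riemannian manifold vanishes identically, so R = 0.

0


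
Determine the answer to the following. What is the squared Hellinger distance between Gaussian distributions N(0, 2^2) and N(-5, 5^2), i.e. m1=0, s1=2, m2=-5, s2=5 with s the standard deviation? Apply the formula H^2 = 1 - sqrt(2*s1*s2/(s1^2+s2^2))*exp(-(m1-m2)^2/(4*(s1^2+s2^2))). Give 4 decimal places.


Squared Hellinger distance for Gaussians:
H^2 = 1 - sqrt(2*s1*s2/(s1^2+s2^2)) * exp(-(m1-m2)^2/(4*(s1^2+s2^2))).
s1^2 = 4, s2^2 = 25, s1^2+s2^2 = 29.
sqrt(2*2*5/(29)) = 0.830455.
(m1-m2)^2 = (5)^2 = 25.
exp(-25/(4*29)) = exp(-0.215517) = 0.806124.
H^2 = 1 - 0.830455*0.806124 = 0.3306

0.3306


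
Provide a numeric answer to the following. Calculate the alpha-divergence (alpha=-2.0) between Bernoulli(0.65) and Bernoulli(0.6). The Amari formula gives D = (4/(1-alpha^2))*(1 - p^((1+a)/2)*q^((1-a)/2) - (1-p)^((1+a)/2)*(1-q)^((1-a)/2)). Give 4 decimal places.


Amari alpha-divergence:
D = (4/(1-alpha^2))*(1 - p^((1+a)/2)*q^((1-a)/2) - (1-p)^((1+a)/2)*(1-q)^((1-a)/2)).
alpha = -2.0, p = 0.65, q = 0.6.
e1 = (1+alpha)/2 = -0.5, e2 = (1-alpha)/2 = 1.5.
t1 = p^e1 * q^e2 = 0.65^-0.5 * 0.6^1.5 = 0.576461.
t2 = (1-p)^e1 * (1-q)^e2 = 0.35^-0.5 * 0.4^1.5 = 0.427618.
4/(1-alpha^2) = -1.333333.
D = -1.333333*(1 - 0.576461 - 0.427618) = 0.0054

0.0054


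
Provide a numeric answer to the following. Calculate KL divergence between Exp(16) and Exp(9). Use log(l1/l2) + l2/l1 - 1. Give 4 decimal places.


KL divergence for exponential family:
KL = log(l1/l2) + l2/l1 - 1.
log(16/9) = 0.575364.
9/16 = 0.5625.
KL = 0.575364 + 0.5625 - 1 = 0.1379

0.1379


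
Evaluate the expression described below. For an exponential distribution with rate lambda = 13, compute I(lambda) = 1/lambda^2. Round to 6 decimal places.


Fisher information for exponential: I(lambda) = 1/lambda^2.
lambda = 13, lambda^2 = 169.
I = 1/169 = 0.005917

0.005917


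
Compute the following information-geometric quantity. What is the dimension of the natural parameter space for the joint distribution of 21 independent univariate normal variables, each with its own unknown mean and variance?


Exponential family dimension calculation:
Each univariate normal has two natural parameters (mu/sigma^2 and -1/(2 sigma^2)).
With 21 independent components, dim = 2 * 21 = 42.

42


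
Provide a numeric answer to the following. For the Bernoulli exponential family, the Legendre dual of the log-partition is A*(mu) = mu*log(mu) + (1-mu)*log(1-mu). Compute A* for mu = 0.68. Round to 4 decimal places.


Legendre transform for Bernoulli:
A*(mu) = mu*log(mu) + (1-mu)*log(1-mu).
mu = 0.68, 1-mu = 0.32.
mu*log(mu) = 0.68*log(0.68) = -0.26225.
(1-mu)*log(1-mu) = 0.32*log(0.32) = -0.364619.
A* = -0.26225 + -0.364619 = -0.6269

-0.6269


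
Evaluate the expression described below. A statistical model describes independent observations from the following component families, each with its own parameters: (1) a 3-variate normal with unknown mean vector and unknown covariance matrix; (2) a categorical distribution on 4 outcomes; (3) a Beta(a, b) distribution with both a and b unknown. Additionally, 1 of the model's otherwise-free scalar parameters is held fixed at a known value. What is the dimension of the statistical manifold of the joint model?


The dimension of a statistical manifold equals the number of free
(independent) real parameters of the model. For a product of independent
blocks the parameter counts add.
- 3-variate normal: 3 (mean) + 3*4/2 = 6 (symmetric covariance) = 9.
- categorical on 4 outcomes (probabilities sum to 1): 4-1 = 3.
- Beta (a, b): 2.
Total = 9 + 3 + 2 = 14.
1 parameter(s) fixed at known values: 14 - 1 = 13.
Dimension = 13

13


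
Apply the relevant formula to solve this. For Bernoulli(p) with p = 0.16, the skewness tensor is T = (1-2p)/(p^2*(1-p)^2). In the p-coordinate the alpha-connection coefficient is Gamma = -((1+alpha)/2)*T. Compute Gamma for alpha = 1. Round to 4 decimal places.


Skewness (Amari-Chentsov) tensor: T = (1-2p)/(p^2*(1-p)^2).
p = 0.16, 1-2p = 0.68, p^2 = 0.0256, (1-p)^2 = 0.7056.
T = 0.68/(0.0256 * 0.7056) = 37.645266.
In the p-coordinate, Gamma^(alpha) = Gamma^(0) - (alpha/2)*T with Gamma^(0) = (1/2)*g'(p) = -T/2,
so Gamma^(alpha) = -((1+alpha)/2)*T.
alpha = 1, -(1+alpha)/2 = -1.0.
Gamma = -1.0 * 37.645266 = -37.6453

-37.6453


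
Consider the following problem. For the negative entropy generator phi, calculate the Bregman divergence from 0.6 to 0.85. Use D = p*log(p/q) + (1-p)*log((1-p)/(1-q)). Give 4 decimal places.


Bregman divergence with negative entropy generator:
D = p*log(p/q) + (1-p)*log((1-p)/(1-q)).
p = 0.6, q = 0.85.
p*log(p/q) = 0.6*log(0.6/0.85) = -0.208984.
(1-p)*log((1-p)/(1-q)) = 0.4*log(0.4/0.15) = 0.392332.
D = -0.208984 + 0.392332 = 0.1833

0.1833


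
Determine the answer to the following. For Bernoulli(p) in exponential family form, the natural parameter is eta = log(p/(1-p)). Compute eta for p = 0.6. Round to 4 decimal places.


Natural parameter for Bernoulli: eta = log(p/(1-p)).
p = 0.6, 1-p = 0.4.
p/(1-p) = 1.5.
eta = log(1.5) = 0.4055

0.4055


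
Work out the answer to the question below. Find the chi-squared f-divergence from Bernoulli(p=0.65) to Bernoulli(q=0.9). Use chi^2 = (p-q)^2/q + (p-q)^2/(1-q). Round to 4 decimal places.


Chi-squared divergence between Bernoulli distributions:
chi^2 = (p-q)^2/q + (p-q)^2/(1-q).
p = 0.65, q = 0.9, p-q = -0.25.
(p-q)^2 = 0.0625.
term1 = 0.0625/0.9 = 0.069444.
term2 = 0.0625/0.1 = 0.625.
chi^2 = 0.069444 + 0.625 = 0.6944

0.6944


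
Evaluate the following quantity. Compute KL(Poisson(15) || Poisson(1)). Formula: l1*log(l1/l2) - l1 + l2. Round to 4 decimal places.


KL divergence for Poisson:
KL = l1*log(l1/l2) - l1 + l2.
l1 = 15, l2 = 1.
log(15/1) = 2.70805.
l1*log(l1/l2) = 15 * 2.70805 = 40.620753.
KL = 40.620753 - 15 + 1 = 26.6208

26.6208


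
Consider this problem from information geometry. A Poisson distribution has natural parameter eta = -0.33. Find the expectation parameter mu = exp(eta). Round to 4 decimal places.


Expectation parameter for Poisson exponential family:
mu = exp(eta).
eta = -0.33.
mu = exp(-0.33) = 0.7189

0.7189


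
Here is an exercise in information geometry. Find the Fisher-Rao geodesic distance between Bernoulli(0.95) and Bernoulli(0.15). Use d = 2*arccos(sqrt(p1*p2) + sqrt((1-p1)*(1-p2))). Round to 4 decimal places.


Geodesic distance on Bernoulli manifold:
d(p1,p2) = 2*arccos(sqrt(p1*p2) + sqrt((1-p1)*(1-p2))).
sqrt(p1*p2) = sqrt(0.95*0.15) = 0.377492.
sqrt((1-p1)*(1-p2)) = sqrt(0.05*0.85) = 0.206155.
arg = 0.377492 + 0.206155 = 0.583647.
d = 2*arccos(0.583647) = 1.8952

1.8952


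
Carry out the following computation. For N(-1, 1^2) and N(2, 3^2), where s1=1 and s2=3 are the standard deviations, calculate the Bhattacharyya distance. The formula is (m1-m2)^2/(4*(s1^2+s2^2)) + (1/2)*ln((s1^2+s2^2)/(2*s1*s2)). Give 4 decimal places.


Bhattacharyya distance between two Gaussians:
DB = (m1-m2)^2/(4*(s1^2+s2^2)) + (1/2)*ln((s1^2+s2^2)/(2*s1*s2)).
(m1-m2)^2 = (-3)^2 = 9.
s1^2+s2^2 = 1 + 9 = 10.
term1 = 9/40 = 0.225.
term2 = 0.5*ln(10/6.0) = 0.255413.
DB = 0.225 + 0.255413 = 0.4804

0.4804


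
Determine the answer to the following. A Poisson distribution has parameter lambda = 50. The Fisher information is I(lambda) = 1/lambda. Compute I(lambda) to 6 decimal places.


Fisher information for Poisson: I(lambda) = 1/lambda.
lambda = 50.
I(lambda) = 1/50 = 0.020000

0.020000


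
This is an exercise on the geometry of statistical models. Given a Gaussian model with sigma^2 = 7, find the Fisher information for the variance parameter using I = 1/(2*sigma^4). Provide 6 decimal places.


Fisher information for variance: I(sigma^2) = 1/(2*sigma^4).
sigma^2 = 7, so sigma^4 = 49.
I = 1/(2*49) = 1/98 = 0.010204

0.010204


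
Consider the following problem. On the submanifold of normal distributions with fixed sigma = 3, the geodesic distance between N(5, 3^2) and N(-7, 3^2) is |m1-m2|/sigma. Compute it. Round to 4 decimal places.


On the fixed-variance normal subfamily, geodesic distance = |m1-m2|/sigma.
|5 - -7| = 12.
sigma = 3.
d = 12/3 = 4.0000

4.0000


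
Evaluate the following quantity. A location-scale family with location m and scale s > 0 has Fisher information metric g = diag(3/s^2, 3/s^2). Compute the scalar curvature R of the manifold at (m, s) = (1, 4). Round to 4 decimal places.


The metric has the form g = (A dm^2 + B ds^2)/s^2 with A = 3, B = 3.
Substitute u = sqrt(A/B)*m: g = B*(du^2 + ds^2)/s^2, i.e. B times the
Poincare upper half-plane metric, which has constant Gaussian curvature -1.
Scaling a 2D metric by a constant c divides the Gaussian curvature by c,
so K = -1/B = -1/(3) = -0.3333 everywhere (the point (m, s) = (1, 4) is irrelevant:
the curvature is constant).
Scalar curvature in dimension 2: R = 2K = -2/(3) = -0.6667.

-0.6667


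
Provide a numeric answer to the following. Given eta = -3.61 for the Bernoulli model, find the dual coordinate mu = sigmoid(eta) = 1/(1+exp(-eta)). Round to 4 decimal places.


Dual coordinate (expectation parameter) for Bernoulli:
mu = 1/(1+exp(-eta)).
eta = -3.61.
exp(-eta) = exp(3.61) = 36.966053.
mu = 1/(1+36.966053) = 0.0263

0.0263


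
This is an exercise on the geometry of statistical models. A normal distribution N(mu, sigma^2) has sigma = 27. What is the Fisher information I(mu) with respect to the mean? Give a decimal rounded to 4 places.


The Fisher information for the mean of a normal distribution is I(mu) = 1/sigma^2.
sigma = 27, so sigma^2 = 729.
I(mu) = 1/729 = 0.0014

0.0014


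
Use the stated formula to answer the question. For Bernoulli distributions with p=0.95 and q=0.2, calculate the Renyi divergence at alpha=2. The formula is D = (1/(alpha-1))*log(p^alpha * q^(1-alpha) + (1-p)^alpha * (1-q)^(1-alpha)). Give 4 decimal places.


Renyi divergence of order alpha between Bernoulli distributions:
D = (1/(alpha-1))*log(p^alpha * q^(1-alpha) + (1-p)^alpha * (1-q)^(1-alpha)).
alpha = 2, p = 0.95, q = 0.2.
p^alpha * q^(1-alpha) = 0.95^2 * 0.2^-1 = 4.5125.
(1-p)^alpha * (1-q)^(1-alpha) = 0.05^2 * 0.8^-1 = 0.003125.
sum = 4.5125 + 0.003125 = 4.515625.
D = (1/1)*log(4.515625) = 1.5075

1.5075


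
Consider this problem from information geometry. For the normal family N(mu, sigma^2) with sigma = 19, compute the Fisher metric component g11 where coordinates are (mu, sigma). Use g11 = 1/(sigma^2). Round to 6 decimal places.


For the 2-parameter normal family, the Fisher metric has:
  g11 = 1/sigma^2, g22 = 2/sigma^2.
sigma = 19, sigma^2 = 361.
g11 = 0.002770

0.002770


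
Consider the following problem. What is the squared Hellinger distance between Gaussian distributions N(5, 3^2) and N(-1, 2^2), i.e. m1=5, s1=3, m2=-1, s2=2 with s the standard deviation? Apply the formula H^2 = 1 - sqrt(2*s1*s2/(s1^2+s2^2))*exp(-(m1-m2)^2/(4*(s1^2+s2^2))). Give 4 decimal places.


Squared Hellinger distance for Gaussians:
H^2 = 1 - sqrt(2*s1*s2/(s1^2+s2^2)) * exp(-(m1-m2)^2/(4*(s1^2+s2^2))).
s1^2 = 9, s2^2 = 4, s1^2+s2^2 = 13.
sqrt(2*3*2/(13)) = 0.960769.
(m1-m2)^2 = (6)^2 = 36.
exp(-36/(4*13)) = exp(-0.692308) = 0.50042.
H^2 = 1 - 0.960769*0.50042 = 0.5192

0.5192


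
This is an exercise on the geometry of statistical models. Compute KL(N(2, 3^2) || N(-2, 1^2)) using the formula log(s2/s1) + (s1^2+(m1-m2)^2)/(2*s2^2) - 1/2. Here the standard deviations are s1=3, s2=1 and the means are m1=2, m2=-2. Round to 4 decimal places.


KL divergence between normal distributions:
KL = log(s2/s1) + (s1^2 + (m1-m2)^2)/(2*s2^2) - 1/2.
log(1/3) = -1.098612.
(3^2 + (2--2)^2)/(2*1^2) = (9 + 16)/2 = 12.5.
KL = -1.098612 + 12.5 - 0.5 = 10.9014

10.9014


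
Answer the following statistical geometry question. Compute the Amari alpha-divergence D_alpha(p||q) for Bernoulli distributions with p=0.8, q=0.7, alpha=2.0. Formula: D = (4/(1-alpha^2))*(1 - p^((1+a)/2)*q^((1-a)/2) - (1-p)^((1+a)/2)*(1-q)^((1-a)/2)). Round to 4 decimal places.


Amari alpha-divergence:
D = (4/(1-alpha^2))*(1 - p^((1+a)/2)*q^((1-a)/2) - (1-p)^((1+a)/2)*(1-q)^((1-a)/2)).
alpha = 2.0, p = 0.8, q = 0.7.
e1 = (1+alpha)/2 = 1.5, e2 = (1-alpha)/2 = -0.5.
t1 = p^e1 * q^e2 = 0.8^1.5 * 0.7^-0.5 = 0.855236.
t2 = (1-p)^e1 * (1-q)^e2 = 0.2^1.5 * 0.3^-0.5 = 0.163299.
4/(1-alpha^2) = -1.333333.
D = -1.333333*(1 - 0.855236 - 0.163299) = 0.0247

0.0247


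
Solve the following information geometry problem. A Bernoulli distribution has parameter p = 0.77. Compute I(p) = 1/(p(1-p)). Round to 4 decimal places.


For Bernoulli(p), Fisher information is I(p) = 1/(p*(1-p)).
p = 0.77, 1-p = 0.23.
p*(1-p) = 0.1771.
I(p) = 1/0.1771 = 5.6465

5.6465


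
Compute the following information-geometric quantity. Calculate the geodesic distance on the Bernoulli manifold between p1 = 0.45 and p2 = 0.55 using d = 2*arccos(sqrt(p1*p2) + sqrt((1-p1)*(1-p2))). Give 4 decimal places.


Geodesic distance on Bernoulli manifold:
d(p1,p2) = 2*arccos(sqrt(p1*p2) + sqrt((1-p1)*(1-p2))).
sqrt(p1*p2) = sqrt(0.45*0.55) = 0.497494.
sqrt((1-p1)*(1-p2)) = sqrt(0.55*0.45) = 0.497494.
arg = 0.497494 + 0.497494 = 0.994987.
d = 2*arccos(0.994987) = 0.2003

0.2003


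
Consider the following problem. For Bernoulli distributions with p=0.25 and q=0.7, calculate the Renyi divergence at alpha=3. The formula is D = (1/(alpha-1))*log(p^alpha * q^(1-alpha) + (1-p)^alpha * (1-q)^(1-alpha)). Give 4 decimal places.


Renyi divergence of order alpha between Bernoulli distributions:
D = (1/(alpha-1))*log(p^alpha * q^(1-alpha) + (1-p)^alpha * (1-q)^(1-alpha)).
alpha = 3, p = 0.25, q = 0.7.
p^alpha * q^(1-alpha) = 0.25^3 * 0.7^-2 = 0.031888.
(1-p)^alpha * (1-q)^(1-alpha) = 0.75^3 * 0.3^-2 = 4.6875.
sum = 0.031888 + 4.6875 = 4.719388.
D = (1/2)*log(4.719388) = 0.7758

0.7758


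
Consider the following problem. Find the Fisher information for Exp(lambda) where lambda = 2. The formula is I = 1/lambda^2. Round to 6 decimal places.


Fisher information for exponential: I(lambda) = 1/lambda^2.
lambda = 2, lambda^2 = 4.
I = 1/4 = 0.250000

0.250000


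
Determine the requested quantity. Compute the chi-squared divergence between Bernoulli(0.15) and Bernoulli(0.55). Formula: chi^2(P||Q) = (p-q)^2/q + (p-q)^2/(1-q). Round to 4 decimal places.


Chi-squared divergence between Bernoulli distributions:
chi^2 = (p-q)^2/q + (p-q)^2/(1-q).
p = 0.15, q = 0.55, p-q = -0.4.
(p-q)^2 = 0.16.
term1 = 0.16/0.55 = 0.290909.
term2 = 0.16/0.45 = 0.355556.
chi^2 = 0.290909 + 0.355556 = 0.6465

0.6465


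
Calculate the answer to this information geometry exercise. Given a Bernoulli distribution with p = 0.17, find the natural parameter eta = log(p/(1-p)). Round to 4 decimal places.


Natural parameter for Bernoulli: eta = log(p/(1-p)).
p = 0.17, 1-p = 0.83.
p/(1-p) = 0.204819.
eta = log(0.204819) = -1.5856

-1.5856


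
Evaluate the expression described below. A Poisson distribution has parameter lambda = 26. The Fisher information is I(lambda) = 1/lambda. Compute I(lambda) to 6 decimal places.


Fisher information for Poisson: I(lambda) = 1/lambda.
lambda = 26.
I(lambda) = 1/26 = 0.038462

0.038462


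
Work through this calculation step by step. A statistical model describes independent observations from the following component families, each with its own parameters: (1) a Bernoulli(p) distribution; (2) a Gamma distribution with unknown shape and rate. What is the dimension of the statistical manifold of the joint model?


The dimension of a statistical manifold equals the number of free
(independent) real parameters of the model. For a product of independent
blocks the parameter counts add.
- Bernoulli (p): 1.
- Gamma (shape, rate): 2.
Total = 1 + 2 = 3.
Dimension = 3

3


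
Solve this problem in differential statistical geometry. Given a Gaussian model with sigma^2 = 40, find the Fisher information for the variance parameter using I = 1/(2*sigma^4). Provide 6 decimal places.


Fisher information for variance: I(sigma^2) = 1/(2*sigma^4).
sigma^2 = 40, so sigma^4 = 1600.
I = 1/(2*1600) = 1/3200 = 0.000313

0.000313


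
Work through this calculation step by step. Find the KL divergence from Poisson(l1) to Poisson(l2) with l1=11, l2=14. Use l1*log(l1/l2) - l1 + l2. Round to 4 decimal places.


KL divergence for Poisson:
KL = l1*log(l1/l2) - l1 + l2.
l1 = 11, l2 = 14.
log(11/14) = -0.241162.
l1*log(l1/l2) = 11 * -0.241162 = -2.652783.
KL = -2.652783 - 11 + 14 = 0.3472

0.3472


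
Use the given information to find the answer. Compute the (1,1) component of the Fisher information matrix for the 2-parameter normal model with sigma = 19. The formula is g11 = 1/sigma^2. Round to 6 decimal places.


For the 2-parameter normal family, the Fisher metric has:
  g11 = 1/sigma^2, g22 = 2/sigma^2.
sigma = 19, sigma^2 = 361.
g11 = 0.002770

0.002770


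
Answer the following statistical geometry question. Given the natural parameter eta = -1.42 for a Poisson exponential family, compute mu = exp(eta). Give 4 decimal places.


Expectation parameter for Poisson exponential family:
mu = exp(eta).
eta = -1.42.
mu = exp(-1.42) = 0.2417

0.2417


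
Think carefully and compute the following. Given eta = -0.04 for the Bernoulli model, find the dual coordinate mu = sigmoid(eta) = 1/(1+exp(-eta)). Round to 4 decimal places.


Dual coordinate (expectation parameter) for Bernoulli:
mu = 1/(1+exp(-eta)).
eta = -0.04.
exp(-eta) = exp(0.04) = 1.040811.
mu = 1/(1+1.040811) = 0.4900

0.4900


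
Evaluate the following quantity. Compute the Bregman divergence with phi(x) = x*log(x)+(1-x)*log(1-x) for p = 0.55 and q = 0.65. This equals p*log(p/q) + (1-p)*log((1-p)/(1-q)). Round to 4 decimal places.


Bregman divergence with negative entropy generator:
D = p*log(p/q) + (1-p)*log((1-p)/(1-q)).
p = 0.55, q = 0.65.
p*log(p/q) = 0.55*log(0.55/0.65) = -0.09188.
(1-p)*log((1-p)/(1-q)) = 0.45*log(0.45/0.35) = 0.113091.
D = -0.09188 + 0.113091 = 0.0212

0.0212


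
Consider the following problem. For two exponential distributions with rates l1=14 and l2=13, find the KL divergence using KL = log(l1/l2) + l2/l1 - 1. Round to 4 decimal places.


KL divergence for exponential family:
KL = log(l1/l2) + l2/l1 - 1.
log(14/13) = 0.074108.
13/14 = 0.928571.
KL = 0.074108 + 0.928571 - 1 = 0.0027

0.0027


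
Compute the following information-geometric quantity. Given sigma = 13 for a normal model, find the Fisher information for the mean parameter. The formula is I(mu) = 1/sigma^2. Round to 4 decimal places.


The Fisher information for the mean of a normal distribution is I(mu) = 1/sigma^2.
sigma = 13, so sigma^2 = 169.
I(mu) = 1/169 = 0.0059

0.0059


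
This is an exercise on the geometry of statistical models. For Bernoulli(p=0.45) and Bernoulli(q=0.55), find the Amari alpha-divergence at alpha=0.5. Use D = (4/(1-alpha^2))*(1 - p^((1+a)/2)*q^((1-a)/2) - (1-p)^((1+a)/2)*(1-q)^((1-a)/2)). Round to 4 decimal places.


Amari alpha-divergence:
D = (4/(1-alpha^2))*(1 - p^((1+a)/2)*q^((1-a)/2) - (1-p)^((1+a)/2)*(1-q)^((1-a)/2)).
alpha = 0.5, p = 0.45, q = 0.55.
e1 = (1+alpha)/2 = 0.75, e2 = (1-alpha)/2 = 0.25.
t1 = p^e1 * q^e2 = 0.45^0.75 * 0.55^0.25 = 0.473151.
t2 = (1-p)^e1 * (1-q)^e2 = 0.55^0.75 * 0.45^0.25 = 0.523088.
4/(1-alpha^2) = 5.333333.
D = 5.333333*(1 - 0.473151 - 0.523088) = 0.0201

0.0201


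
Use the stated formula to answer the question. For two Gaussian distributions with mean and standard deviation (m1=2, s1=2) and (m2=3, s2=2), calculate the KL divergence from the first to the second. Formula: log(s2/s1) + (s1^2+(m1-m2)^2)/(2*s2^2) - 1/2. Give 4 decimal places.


KL divergence between normal distributions:
KL = log(s2/s1) + (s1^2 + (m1-m2)^2)/(2*s2^2) - 1/2.
log(2/2) = 0.0.
(2^2 + (2-3)^2)/(2*2^2) = (4 + 1)/8 = 0.625.
KL = 0.0 + 0.625 - 0.5 = 0.1250

0.1250


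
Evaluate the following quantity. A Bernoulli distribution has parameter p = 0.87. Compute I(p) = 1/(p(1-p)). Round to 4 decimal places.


For Bernoulli(p), Fisher information is I(p) = 1/(p*(1-p)).
p = 0.87, 1-p = 0.13.
p*(1-p) = 0.1131.
I(p) = 1/0.1131 = 8.8417

8.8417


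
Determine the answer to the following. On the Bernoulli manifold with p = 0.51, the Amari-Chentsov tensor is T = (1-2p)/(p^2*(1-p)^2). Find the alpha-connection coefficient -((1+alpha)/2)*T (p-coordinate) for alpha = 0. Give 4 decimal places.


Skewness (Amari-Chentsov) tensor: T = (1-2p)/(p^2*(1-p)^2).
p = 0.51, 1-2p = -0.02, p^2 = 0.2601, (1-p)^2 = 0.2401.
T = -0.02/(0.2601 * 0.2401) = -0.320256.
In the p-coordinate, Gamma^(alpha) = Gamma^(0) - (alpha/2)*T with Gamma^(0) = (1/2)*g'(p) = -T/2,
so Gamma^(alpha) = -((1+alpha)/2)*T.
alpha = 0, -(1+alpha)/2 = -0.5.
Gamma = -0.5 * -0.320256 = 0.1601

0.1601


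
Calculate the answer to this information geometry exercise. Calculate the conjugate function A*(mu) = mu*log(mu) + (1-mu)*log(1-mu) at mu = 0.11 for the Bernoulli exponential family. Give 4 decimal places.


Legendre transform for Bernoulli:
A*(mu) = mu*log(mu) + (1-mu)*log(1-mu).
mu = 0.11, 1-mu = 0.89.
mu*log(mu) = 0.11*log(0.11) = -0.2428.
(1-mu)*log(1-mu) = 0.89*log(0.89) = -0.103715.
A* = -0.2428 + -0.103715 = -0.3465

-0.3465


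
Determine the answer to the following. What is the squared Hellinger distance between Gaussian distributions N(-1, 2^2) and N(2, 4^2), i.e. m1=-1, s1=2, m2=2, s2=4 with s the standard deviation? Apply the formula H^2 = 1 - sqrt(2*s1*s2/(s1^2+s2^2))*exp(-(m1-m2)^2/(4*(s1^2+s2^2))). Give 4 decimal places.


Squared Hellinger distance for Gaussians:
H^2 = 1 - sqrt(2*s1*s2/(s1^2+s2^2)) * exp(-(m1-m2)^2/(4*(s1^2+s2^2))).
s1^2 = 4, s2^2 = 16, s1^2+s2^2 = 20.
sqrt(2*2*4/(20)) = 0.894427.
(m1-m2)^2 = (-3)^2 = 9.
exp(-9/(4*20)) = exp(-0.1125) = 0.893597.
H^2 = 1 - 0.894427*0.893597 = 0.2007

0.2007


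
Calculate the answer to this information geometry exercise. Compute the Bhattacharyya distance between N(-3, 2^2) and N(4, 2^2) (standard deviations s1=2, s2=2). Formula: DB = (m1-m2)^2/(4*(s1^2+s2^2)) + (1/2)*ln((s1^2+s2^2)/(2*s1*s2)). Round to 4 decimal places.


Bhattacharyya distance between two Gaussians:
DB = (m1-m2)^2/(4*(s1^2+s2^2)) + (1/2)*ln((s1^2+s2^2)/(2*s1*s2)).
(m1-m2)^2 = (-7)^2 = 49.
s1^2+s2^2 = 4 + 4 = 8.
term1 = 49/32 = 1.53125.
term2 = 0.5*ln(8/8.0) = 0.0.
DB = 1.53125 + 0.0 = 1.5313

1.5313


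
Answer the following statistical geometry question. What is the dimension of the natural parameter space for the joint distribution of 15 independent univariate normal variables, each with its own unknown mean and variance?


Exponential family dimension calculation:
Each univariate normal has two natural parameters (mu/sigma^2 and -1/(2 sigma^2)).
With 15 independent components, dim = 2 * 15 = 30.

30


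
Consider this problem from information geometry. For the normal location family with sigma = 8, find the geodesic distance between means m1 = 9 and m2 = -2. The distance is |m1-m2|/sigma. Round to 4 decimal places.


On the fixed-variance normal subfamily, geodesic distance = |m1-m2|/sigma.
|9 - -2| = 11.
sigma = 8.
d = 11/8 = 1.3750

1.3750


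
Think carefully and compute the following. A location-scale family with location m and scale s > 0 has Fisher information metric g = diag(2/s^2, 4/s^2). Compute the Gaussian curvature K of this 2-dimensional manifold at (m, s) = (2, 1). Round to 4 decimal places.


The metric has the form g = (A dm^2 + B ds^2)/s^2 with A = 2, B = 4.
Substitute u = sqrt(A/B)*m: g = B*(du^2 + ds^2)/s^2, i.e. B times the
Poincare upper half-plane metric, which has constant Gaussian curvature -1.
Scaling a 2D metric by a constant c divides the Gaussian curvature by c,
so K = -1/B = -1/(4) = -0.2500 everywhere (the point (m, s) = (2, 1) is irrelevant:
the curvature is constant).
The requested Gaussian curvature is K = -0.2500.

-0.2500


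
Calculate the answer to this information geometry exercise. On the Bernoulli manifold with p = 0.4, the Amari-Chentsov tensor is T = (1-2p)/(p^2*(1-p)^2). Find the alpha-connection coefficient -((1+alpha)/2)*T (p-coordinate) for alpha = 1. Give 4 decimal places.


Skewness (Amari-Chentsov) tensor: T = (1-2p)/(p^2*(1-p)^2).
p = 0.4, 1-2p = 0.2, p^2 = 0.16, (1-p)^2 = 0.36.
T = 0.2/(0.16 * 0.36) = 3.472222.
In the p-coordinate, Gamma^(alpha) = Gamma^(0) - (alpha/2)*T with Gamma^(0) = (1/2)*g'(p) = -T/2,
so Gamma^(alpha) = -((1+alpha)/2)*T.
alpha = 1, -(1+alpha)/2 = -1.0.
Gamma = -1.0 * 3.472222 = -3.4722

-3.4722


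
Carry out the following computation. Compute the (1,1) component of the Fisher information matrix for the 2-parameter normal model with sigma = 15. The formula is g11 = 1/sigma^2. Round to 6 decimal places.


For the 2-parameter normal family, the Fisher metric has:
  g11 = 1/sigma^2, g22 = 2/sigma^2.
sigma = 15, sigma^2 = 225.
g11 = 0.004444

0.004444


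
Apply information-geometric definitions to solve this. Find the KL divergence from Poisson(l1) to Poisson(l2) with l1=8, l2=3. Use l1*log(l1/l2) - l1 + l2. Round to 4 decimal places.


KL divergence for Poisson:
KL = l1*log(l1/l2) - l1 + l2.
l1 = 8, l2 = 3.
log(8/3) = 0.980829.
l1*log(l1/l2) = 8 * 0.980829 = 7.846634.
KL = 7.846634 - 8 + 3 = 2.8466

2.8466


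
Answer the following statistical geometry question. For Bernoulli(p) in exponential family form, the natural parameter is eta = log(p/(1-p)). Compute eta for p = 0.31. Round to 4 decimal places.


Natural parameter for Bernoulli: eta = log(p/(1-p)).
p = 0.31, 1-p = 0.69.
p/(1-p) = 0.449275.
eta = log(0.449275) = -0.8001

-0.8001


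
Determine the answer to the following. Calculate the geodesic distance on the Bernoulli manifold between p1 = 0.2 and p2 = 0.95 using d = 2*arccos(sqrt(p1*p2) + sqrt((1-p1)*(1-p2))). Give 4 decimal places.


Geodesic distance on Bernoulli manifold:
d(p1,p2) = 2*arccos(sqrt(p1*p2) + sqrt((1-p1)*(1-p2))).
sqrt(p1*p2) = sqrt(0.2*0.95) = 0.43589.
sqrt((1-p1)*(1-p2)) = sqrt(0.8*0.05) = 0.2.
arg = 0.43589 + 0.2 = 0.63589.
d = 2*arccos(0.63589) = 1.7633

1.7633


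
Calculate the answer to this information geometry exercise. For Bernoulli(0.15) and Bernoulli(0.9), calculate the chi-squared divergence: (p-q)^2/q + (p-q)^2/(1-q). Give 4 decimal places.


Chi-squared divergence between Bernoulli distributions:
chi^2 = (p-q)^2/q + (p-q)^2/(1-q).
p = 0.15, q = 0.9, p-q = -0.75.
(p-q)^2 = 0.5625.
term1 = 0.5625/0.9 = 0.625.
term2 = 0.5625/0.1 = 5.625.
chi^2 = 0.625 + 5.625 = 6.2500

6.2500


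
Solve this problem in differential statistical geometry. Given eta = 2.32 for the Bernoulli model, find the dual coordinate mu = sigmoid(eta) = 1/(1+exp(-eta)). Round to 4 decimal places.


Dual coordinate (expectation parameter) for Bernoulli:
mu = 1/(1+exp(-eta)).
eta = 2.32.
exp(-eta) = exp(-2.32) = 0.098274.
mu = 1/(1+0.098274) = 0.9105

0.9105
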